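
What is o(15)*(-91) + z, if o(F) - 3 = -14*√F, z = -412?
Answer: -685 + 1274*√15 ≈ 4249.2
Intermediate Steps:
o(F) = 3 - 14*√F
o(15)*(-91) + z = (3 - 14*√15)*(-91) - 412 = (-273 + 1274*√15) - 412 = -685 + 1274*√15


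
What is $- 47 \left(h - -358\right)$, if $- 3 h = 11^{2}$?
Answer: $- \frac{44791}{3} \approx -14930.0$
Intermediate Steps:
$h = - \frac{121}{3}$ ($h = - \frac{11^{2}}{3} = \left(- \frac{1}{3}\right) 121 = - \frac{121}{3} \approx -40.333$)
$- 47 \left(h - -358\right) = - 47 \left(- \frac{121}{3} - -358\right) = - 47 \left(- \frac{121}{3} + 358\right) = \left(-47\right) \frac{953}{3} = - \frac{44791}{3}$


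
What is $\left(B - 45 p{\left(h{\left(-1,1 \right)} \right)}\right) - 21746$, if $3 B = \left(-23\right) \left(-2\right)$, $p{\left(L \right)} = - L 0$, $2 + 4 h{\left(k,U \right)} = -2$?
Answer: $- \frac{65192}{3} \approx -21731.0$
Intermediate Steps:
$h{\left(k,U \right)} = -1$ ($h{\left(k,U \right)} = - \frac{1}{2} + \frac{1}{4} \left(-2\right) = - \frac{1}{2} - \frac{1}{2} = -1$)
$p{\left(L \right)} = 0$
$B = \frac{46}{3}$ ($B = \frac{\left(-23\right) \left(-2\right)}{3} = \frac{1}{3} \cdot 46 = \frac{46}{3} \approx 15.333$)
$\left(B - 45 p{\left(h{\left(-1,1 \right)} \right)}\right) - 21746 = \left(\frac{46}{3} - 0\right) - 21746 = \left(\frac{46}{3} + 0\right) - 21746 = \frac{46}{3} - 21746 = - \frac{65192}{3}$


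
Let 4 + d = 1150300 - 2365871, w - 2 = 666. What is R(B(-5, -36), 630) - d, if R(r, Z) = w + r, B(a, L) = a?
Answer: 1216238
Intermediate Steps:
w = 668 (w = 2 + 666 = 668)
R(r, Z) = 668 + r
d = -1215575 (d = -4 + (1150300 - 2365871) = -4 - 1215571 = -1215575)
R(B(-5, -36), 630) - d = (668 - 5) - 1*(-1215575) = 663 + 1215575 = 1216238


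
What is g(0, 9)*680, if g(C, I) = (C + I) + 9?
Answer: 12240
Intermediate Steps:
g(C, I) = 9 + C + I
g(0, 9)*680 = (9 + 0 + 9)*680 = 18*680 = 12240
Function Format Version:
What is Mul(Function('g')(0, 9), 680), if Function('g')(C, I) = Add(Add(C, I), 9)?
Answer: 12240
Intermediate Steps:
Function('g')(C, I) = Add(9, C, I)
Mul(Function('g')(0, 9), 680) = Mul(Add(9, 0, 9), 680) = Mul(18, 680) = 12240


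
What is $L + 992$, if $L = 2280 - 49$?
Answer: $3223$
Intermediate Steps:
$L = 2231$ ($L = 2280 - 49 = 2231$)
$L + 992 = 2231 + 992 = 3223$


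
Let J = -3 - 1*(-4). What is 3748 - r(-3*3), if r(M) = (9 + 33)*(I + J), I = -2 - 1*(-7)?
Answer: 3496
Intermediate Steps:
J = 1 (J = -3 + 4 = 1)
I = 5 (I = -2 + 7 = 5)
r(M) = 252 (r(M) = (9 + 33)*(5 + 1) = 42*6 = 252)
3748 - r(-3*3) = 3748 - 1*252 = 3748 - 252 = 3496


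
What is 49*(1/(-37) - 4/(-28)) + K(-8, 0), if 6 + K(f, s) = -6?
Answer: -234/37 ≈ -6.3243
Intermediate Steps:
K(f, s) = -12 (K(f, s) = -6 - 6 = -12)
49*(1/(-37) - 4/(-28)) + K(-8, 0) = 49*(1/(-37) - 4/(-28)) - 12 = 49*(1*(-1/37) - 4*(-1/28)) - 12 = 49*(-1/37 + ⅐) - 12 = 49*(30/259) - 12 = 210/37 - 12 = -234/37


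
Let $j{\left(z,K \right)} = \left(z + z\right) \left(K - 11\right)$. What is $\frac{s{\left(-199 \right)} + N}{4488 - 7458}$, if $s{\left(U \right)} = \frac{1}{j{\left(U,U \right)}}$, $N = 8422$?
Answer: $- \frac{703910761}{248232600} \approx -2.8357$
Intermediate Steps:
$j{\left(z,K \right)} = 2 z \left(-11 + K\right)$
$s{\left(U \right)} = \frac{1}{2 U \left(-11 + U\right)}$
$\frac{s{\left(-199 \right)} + N}{4488 - 7458} = \frac{\frac{1}{2 \left(-199\right) \left(-11 - 199\right)} + 8422}{4488 - 7458} = \frac{\frac{1}{2} \left(- \frac{1}{199}\right) \frac{1}{-210} + 8422}{-2970} = \left(\frac{1}{2} \left(- \frac{1}{199}\right) \left(- \frac{1}{210}\right) + 8422\right) \left(- \frac{1}{2970}\right) = \left(\frac{1}{83580} + 8422\right) \left(- \frac{1}{2970}\right) = \frac{703910761}{83580} \left(- \frac{1}{2970}\right) = - \frac{703910761}{248232600}$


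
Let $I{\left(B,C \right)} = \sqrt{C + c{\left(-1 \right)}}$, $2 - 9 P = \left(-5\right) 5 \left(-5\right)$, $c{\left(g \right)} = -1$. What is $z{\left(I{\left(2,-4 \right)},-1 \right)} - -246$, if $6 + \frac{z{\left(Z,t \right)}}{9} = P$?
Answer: $69$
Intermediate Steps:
$P = - \frac{41}{3}$ ($P = \frac{2}{9} - \frac{\left(-5\right) 5 \left(-5\right)}{9} = \frac{2}{9} - \frac{\left(-25\right) \left(-5\right)}{9} = \frac{2}{9} - \frac{125}{9} = - \frac{41}{3} \approx -13.667$)
$I{\left(B,C \right)} = \sqrt{-1 + C}$ ($I{\left(B,C \right)} = \sqrt{C - 1} = \sqrt{-1 + C}$)
$z{\left(Z,t \right)} = -177$ ($z{\left(Z,t \right)} = -54 + 9 \left(- \frac{41}{3}\right) = -54 - 123 = -177$)
$z{\left(I{\left(2,-4 \right)},-1 \right)} - -246 = -177 - -246 = -177 + 246 = 69$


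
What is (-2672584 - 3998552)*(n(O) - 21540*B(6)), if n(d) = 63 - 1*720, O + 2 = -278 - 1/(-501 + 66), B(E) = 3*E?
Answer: 2590915786272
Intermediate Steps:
O = -121799/435 (O = -2 + (-278 - 1/(-501 + 66)) = -2 + (-278 - 1/(-435)) = -2 + (-278 - 1*(-1/435)) = -2 + (-278 + 1/435) = -2 - 120929/435 = -121799/435 ≈ -280.00)
n(d) = -657 (n(d) = 63 - 720 = -657)
(-2672584 - 3998552)*(n(O) - 21540*B(6)) = (-2672584 - 3998552)*(-657 - 64620*6) = -6671136*(-657 - 21540*18) = -6671136*(-657 - 387720) = -6671136*(-388377) = 2590915786272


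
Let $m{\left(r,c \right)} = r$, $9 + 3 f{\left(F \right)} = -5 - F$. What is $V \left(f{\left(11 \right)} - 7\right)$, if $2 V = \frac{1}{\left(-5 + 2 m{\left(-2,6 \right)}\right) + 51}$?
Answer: $- \frac{23}{126} \approx -0.18254$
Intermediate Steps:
$f{\left(F \right)} = - \frac{14}{3} - \frac{F}{3}$ ($f{\left(F \right)} = -3 + \frac{-5 - F}{3} = -3 - \left(\frac{5}{3} + \frac{F}{3}\right) = - \frac{14}{3} - \frac{F}{3}$)
$V = \frac{1}{84}$ ($V = \frac{1}{2 \left(\left(-5 + 2 \left(-2\right)\right) + 51\right)} = \frac{1}{2 \left(\left(-5 - 4\right) + 51\right)} = \frac{1}{2 \left(-9 + 51\right)} = \frac{1}{2 \cdot 42} = \frac{1}{2} \cdot \frac{1}{42} = \frac{1}{84} \approx 0.011905$)
$V \left(f{\left(11 \right)} - 7\right) = \frac{\left(- \frac{14}{3} - \frac{11}{3}\right) - 7}{84} = \frac{- \frac{25}{3} - 7}{84} = \frac{1}{84} \left(- \frac{46}{3}\right) = - \frac{23}{126}$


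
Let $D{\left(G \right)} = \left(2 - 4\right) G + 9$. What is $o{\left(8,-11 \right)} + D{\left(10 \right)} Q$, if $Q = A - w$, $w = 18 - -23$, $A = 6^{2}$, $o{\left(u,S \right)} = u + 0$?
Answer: $63$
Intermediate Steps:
$o{\left(u,S \right)} = u$
$A = 36$
$w = 41$ ($w = 18 + 23 = 41$)
$D{\left(G \right)} = 9 - 2 G$ ($D{\left(G \right)} = - 2 G + 9 = 9 - 2 G$)
$Q = -5$ ($Q = 36 - 41 = -5$)
$o{\left(8,-11 \right)} + D{\left(10 \right)} Q = 8 + \left(9 - 20\right) \left(-5\right) = 8 - -55 = 8 + 55 = 63$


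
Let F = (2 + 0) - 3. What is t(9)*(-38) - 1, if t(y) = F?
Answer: 37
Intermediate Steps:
F = -1 (F = 2 - 3 = -1)
t(y) = -1
t(9)*(-38) - 1 = -1*(-38) - 1 = 38 - 1 = 37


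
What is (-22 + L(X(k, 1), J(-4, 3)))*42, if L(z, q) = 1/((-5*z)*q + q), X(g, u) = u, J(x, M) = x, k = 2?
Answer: -7371/8 ≈ -921.38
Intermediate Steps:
L(z, q) = 1/(q - 5*q*z) (L(z, q) = 1/(-5*q*z + q) = 1/(q - 5*q*z))
(-22 + L(X(k, 1), J(-4, 3)))*42 = (-22 - 1/(-4*(-1 + 5*1)))*42 = (-22 - 1*(-1/4)/(-1 + 5))*42 = (-22 - 1*(-1/4)/4)*42 = (-22 - 1*(-1/4)*1/4)*42 = (-22 + 1/16)*42 = -351/16*42 = -7371/8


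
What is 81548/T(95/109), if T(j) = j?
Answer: 467828/5 ≈ 93566.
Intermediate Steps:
81548/T(95/109) = 81548/((95/109)) = 81548/((95*(1/109))) = 81548/(95/109) = 81548*(109/95) = 467828/5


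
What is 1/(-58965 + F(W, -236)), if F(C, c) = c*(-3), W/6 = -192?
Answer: -1/58257 ≈ -1.7165e-5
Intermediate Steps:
W = -1152 (W = 6*(-192) = -1152)
F(C, c) = -3*c
1/(-58965 + F(W, -236)) = 1/(-58965 - 3*(-236)) = 1/(-58965 + 708) = 1/(-58257) = -1/58257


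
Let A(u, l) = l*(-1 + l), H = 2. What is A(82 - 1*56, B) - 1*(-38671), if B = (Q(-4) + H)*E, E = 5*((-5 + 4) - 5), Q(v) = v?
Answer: 42211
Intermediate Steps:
E = -30 (E = 5*(-1 - 5) = 5*(-6) = -30)
B = 60 (B = (-4 + 2)*(-30) = -2*(-30) = 60)
A(82 - 1*56, B) - 1*(-38671) = 60*(-1 + 60) - 1*(-38671) = 60*59 + 38671 = 3540 + 38671 = 42211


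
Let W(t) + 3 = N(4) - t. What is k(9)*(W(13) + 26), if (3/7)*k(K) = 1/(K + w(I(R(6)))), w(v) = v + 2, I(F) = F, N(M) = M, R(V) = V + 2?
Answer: 98/57 ≈ 1.7193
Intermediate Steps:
R(V) = 2 + V
w(v) = 2 + v
k(K) = 7/(3*(10 + K)) (k(K) = 7/(3*(K + (2 + (2 + 6)))) = 7/(3*(K + (2 + 8))) = 7/(3*(K + 10)) = 7/(3*(10 + K)))
W(t) = 1 - t (W(t) = -3 + (4 - t) = 1 - t)
k(9)*(W(13) + 26) = (7/(3*(10 + 9)))*((1 - 1*13) + 26) = ((7/3)/19)*((1 - 13) + 26) = ((7/3)*(1/19))*(-12 + 26) = (7/57)*14 = 98/57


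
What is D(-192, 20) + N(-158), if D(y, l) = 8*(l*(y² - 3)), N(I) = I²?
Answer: 5922724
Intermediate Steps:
D(y, l) = 8*l*(-3 + y²) (D(y, l) = 8*(l*(-3 + y²)) = 8*l*(-3 + y²))
D(-192, 20) + N(-158) = 8*20*(-3 + (-192)²) + (-158)² = 8*20*(-3 + 36864) + 24964 = 8*20*36861 + 24964 = 5897760 + 24964 = 5922724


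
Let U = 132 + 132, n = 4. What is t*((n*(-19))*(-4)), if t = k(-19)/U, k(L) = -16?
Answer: -608/33 ≈ -18.424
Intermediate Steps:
U = 264
t = -2/33 (t = -16/264 = -16*1/264 = -2/33 ≈ -0.060606)
t*((n*(-19))*(-4)) = -2*4*(-19)*(-4)/33 = -(-152)*(-4)/33 = -2/33*304 = -608/33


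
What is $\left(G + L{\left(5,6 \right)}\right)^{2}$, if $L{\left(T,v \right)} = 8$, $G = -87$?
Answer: $6241$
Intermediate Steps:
$\left(G + L{\left(5,6 \right)}\right)^{2} = \left(-87 + 8\right)^{2} = \left(-79\right)^{2} = 6241$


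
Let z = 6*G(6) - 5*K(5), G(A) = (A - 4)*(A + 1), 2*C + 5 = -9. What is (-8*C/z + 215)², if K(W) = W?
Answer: 162333081/3481 ≈ 46634.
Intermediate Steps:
C = -7 (C = -5/2 + (½)*(-9) = -5/2 - 9/2 = -7)
G(A) = (1 + A)*(-4 + A) (G(A) = (-4 + A)*(1 + A) = (1 + A)*(-4 + A))
z = 59 (z = 6*(-4 + 6² - 3*6) - 5*5 = 6*(-4 + 36 - 18) - 25 = 6*14 - 25 = 84 - 25 = 59)
(-8*C/z + 215)² = (-(-56)/59 + 215)² = (-8*(-7/59) + 215)² = (56/59 + 215)² = (12741/59)² = 162333081/3481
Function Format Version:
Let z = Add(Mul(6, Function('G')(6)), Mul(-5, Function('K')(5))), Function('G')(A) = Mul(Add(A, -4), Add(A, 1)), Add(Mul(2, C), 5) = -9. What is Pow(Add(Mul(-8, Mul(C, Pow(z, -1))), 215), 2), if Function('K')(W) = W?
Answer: Rational(162333081, 3481) ≈ 46634.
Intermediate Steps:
C = -7 (C = Add(Rational(-5, 2), Mul(Rational(1, 2), -9)) = Add(Rational(-5, 2), Rational(-9, 2)) = -7)
Function('G')(A) = Mul(Add(1, A), Add(-4, A)) (Function('G')(A) = Mul(Add(-4, A), Add(1, A)) = Mul(Add(1, A), Add(-4, A)))
z = 59 (z = Add(Mul(6, Add(-4, Pow(6, 2), Mul(-3, 6))), Mul(-5, 5)) = Add(Mul(6, Add(-4, 36, -18)), -25) = Add(Mul(6, 14), -25) = Add(84, -25) = 59)
Pow(Add(Mul(-8, Mul(C, Pow(z, -1))), 215), 2) = Pow(Add(Mul(-8, Mul(-7, Pow(59, -1))), 215), 2) = Pow(Add(Mul(-8, Mul(-7, Rational(1, 59))), 215), 2) = Pow(Add(Mul(-8, Rational(-7, 59)), 215), 2) = Pow(Add(Rational(56, 59), 215), 2) = Pow(Rational(12741, 59), 2) = Rational(162333081, 3481)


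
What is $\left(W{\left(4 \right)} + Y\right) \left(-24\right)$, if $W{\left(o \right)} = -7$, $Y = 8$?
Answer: $-24$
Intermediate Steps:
$\left(W{\left(4 \right)} + Y\right) \left(-24\right) = \left(-7 + 8\right) \left(-24\right) = 1 \left(-24\right) = -24$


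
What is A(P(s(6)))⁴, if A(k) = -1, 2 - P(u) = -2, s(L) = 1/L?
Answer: 1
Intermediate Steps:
P(u) = 4 (P(u) = 2 - 1*(-2) = 2 + 2 = 4)
A(P(s(6)))⁴ = (-1)⁴ = 1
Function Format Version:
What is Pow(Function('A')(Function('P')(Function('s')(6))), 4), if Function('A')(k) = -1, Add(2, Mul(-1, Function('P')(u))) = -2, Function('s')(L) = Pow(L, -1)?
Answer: 1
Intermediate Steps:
Function('P')(u) = 4 (Function('P')(u) = Add(2, Mul(-1, -2)) = Add(2, 2) = 4)
Pow(Function('A')(Function('P')(Function('s')(6))), 4) = Pow(-1, 4) = 1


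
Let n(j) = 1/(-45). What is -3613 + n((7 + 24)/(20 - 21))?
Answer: -162586/45 ≈ -3613.0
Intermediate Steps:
n(j) = -1/45
-3613 + n((7 + 24)/(20 - 21)) = -3613 - 1/45 = -162586/45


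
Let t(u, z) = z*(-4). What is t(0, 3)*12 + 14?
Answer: -130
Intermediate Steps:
t(u, z) = -4*z
t(0, 3)*12 + 14 = -4*3*12 + 14 = -12*12 + 14 = -144 + 14 = -130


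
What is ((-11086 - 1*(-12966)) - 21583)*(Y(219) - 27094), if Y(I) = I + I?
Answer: 525203168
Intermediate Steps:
Y(I) = 2*I
((-11086 - 1*(-12966)) - 21583)*(Y(219) - 27094) = ((-11086 - 1*(-12966)) - 21583)*(2*219 - 27094) = ((-11086 + 12966) - 21583)*(438 - 27094) = (1880 - 21583)*(-26656) = -19703*(-26656) = 525203168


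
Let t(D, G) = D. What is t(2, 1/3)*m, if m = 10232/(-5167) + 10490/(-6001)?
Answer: -231208124/31007167 ≈ -7.4566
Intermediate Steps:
m = -115604062/31007167 (m = 10232*(-1/5167) + 10490*(-1/6001) = -10232/5167 - 10490/6001 = -115604062/31007167 ≈ -3.7283)
t(2, 1/3)*m = 2*(-115604062/31007167) = -231208124/31007167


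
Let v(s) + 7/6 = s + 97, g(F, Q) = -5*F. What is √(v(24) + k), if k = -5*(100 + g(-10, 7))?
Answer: I*√22686/6 ≈ 25.103*I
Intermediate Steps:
k = -750 (k = -5*(100 - 5*(-10)) = -5*(100 + 50) = -5*150 = -750)
v(s) = 575/6 + s (v(s) = -7/6 + (s + 97) = -7/6 + (97 + s) = 575/6 + s)
√(v(24) + k) = √((575/6 + 24) - 750) = √(719/6 - 750) = √(-3781/6) = I*√22686/6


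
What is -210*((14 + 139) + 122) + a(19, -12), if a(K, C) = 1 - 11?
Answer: -57760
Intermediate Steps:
a(K, C) = -10
-210*((14 + 139) + 122) + a(19, -12) = -210*((14 + 139) + 122) - 10 = -210*(153 + 122) - 10 = -210*275 - 10 = -57750 - 10 = -57760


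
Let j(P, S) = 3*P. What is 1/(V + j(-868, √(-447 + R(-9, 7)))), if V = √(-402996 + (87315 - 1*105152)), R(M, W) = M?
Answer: -372/1028807 - I*√420833/7201649 ≈ -0.00036158 - 9.0079e-5*I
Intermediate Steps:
V = I*√420833 (V = √(-402996 + (87315 - 105152)) = √(-402996 - 17837) = √(-420833) = I*√420833 ≈ 648.72*I)
1/(V + j(-868, √(-447 + R(-9, 7)))) = 1/(I*√420833 + 3*(-868)) = 1/(I*√420833 - 2604) = 1/(-2604 + I*√420833)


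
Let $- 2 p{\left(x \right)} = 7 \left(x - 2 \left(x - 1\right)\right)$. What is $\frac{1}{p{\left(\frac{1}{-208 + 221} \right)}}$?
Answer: $- \frac{26}{175} \approx -0.14857$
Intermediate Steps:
$p{\left(x \right)} = -7 + \frac{7 x}{2}$ ($p{\left(x \right)} = - \frac{7 \left(x - 2 \left(x - 1\right)\right)}{2} = - \frac{7 \left(x - 2 \left(-1 + x\right)\right)}{2} = - \frac{7 \left(x - \left(-2 + 2 x\right)\right)}{2} = - \frac{7 \left(2 - x\right)}{2} = - \frac{14 - 7 x}{2} = -7 + \frac{7 x}{2}$)
$\frac{1}{p{\left(\frac{1}{-208 + 221} \right)}} = \frac{1}{-7 + \frac{7}{2 \left(-208 + 221\right)}} = \frac{1}{-7 + \frac{7}{2 \cdot 13}} = \frac{1}{-7 + \frac{7}{2} \cdot \frac{1}{13}} = \frac{1}{-7 + \frac{7}{26}} = \frac{1}{- \frac{175}{26}} = - \frac{26}{175}$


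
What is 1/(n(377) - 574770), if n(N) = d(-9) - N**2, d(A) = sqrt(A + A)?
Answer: -716899/513944176219 - 3*I*sqrt(2)/513944176219 ≈ -1.3949e-6 - 8.2551e-12*I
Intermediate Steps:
d(A) = sqrt(2)*sqrt(A) (d(A) = sqrt(2*A) = sqrt(2)*sqrt(A))
n(N) = -N**2 + 3*I*sqrt(2) (n(N) = sqrt(2)*sqrt(-9) - N**2 = sqrt(2)*(3*I) - N**2 = 3*I*sqrt(2) - N**2 = -N**2 + 3*I*sqrt(2))
1/(n(377) - 574770) = 1/((-1*377**2 + 3*I*sqrt(2)) - 574770) = 1/((-1*142129 + 3*I*sqrt(2)) - 574770) = 1/((-142129 + 3*I*sqrt(2)) - 574770) = 1/(-716899 + 3*I*sqrt(2))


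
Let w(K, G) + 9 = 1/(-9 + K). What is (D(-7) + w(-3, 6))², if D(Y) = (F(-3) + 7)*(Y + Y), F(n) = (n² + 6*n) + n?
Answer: 534361/144 ≈ 3710.8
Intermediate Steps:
F(n) = n² + 7*n
D(Y) = -10*Y (D(Y) = (-3*(7 - 3) + 7)*(Y + Y) = (-3*4 + 7)*(2*Y) = (-12 + 7)*(2*Y) = -10*Y)
w(K, G) = -9 + 1/(-9 + K)
(D(-7) + w(-3, 6))² = (-10*(-7) + (82 - 9*(-3))/(-9 - 3))² = (70 + (82 + 27)/(-12))² = (70 - 1/12*109)² = (70 - 109/12)² = (731/12)² = 534361/144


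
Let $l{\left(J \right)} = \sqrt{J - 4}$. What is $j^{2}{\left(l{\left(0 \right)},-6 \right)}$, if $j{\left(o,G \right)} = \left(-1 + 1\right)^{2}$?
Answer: $0$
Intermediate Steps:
$l{\left(J \right)} = \sqrt{-4 + J}$
$j{\left(o,G \right)} = 0$ ($j{\left(o,G \right)} = 0^{2} = 0$)
$j^{2}{\left(l{\left(0 \right)},-6 \right)} = 0^{2} = 0$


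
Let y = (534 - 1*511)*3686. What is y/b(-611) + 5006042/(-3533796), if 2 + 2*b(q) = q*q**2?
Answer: -571236508138081/403027901899434 ≈ -1.4174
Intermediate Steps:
b(q) = -1 + q**3/2 (b(q) = -1 + (q*q**2)/2 = -1 + q**3/2)
y = 84778 (y = (534 - 511)*3686 = 23*3686 = 84778)
y/b(-611) + 5006042/(-3533796) = 84778/(-1 + (1/2)*(-611)**3) + 5006042/(-3533796) = 84778/(-1 + (1/2)*(-228099131)) + 5006042*(-1/3533796) = 84778/(-1 - 228099131/2) - 2503021/1766898 = 84778/(-228099133/2) - 2503021/1766898 = 84778*(-2/228099133) - 2503021/1766898 = -169556/228099133 - 2503021/1766898 = -571236508138081/403027901899434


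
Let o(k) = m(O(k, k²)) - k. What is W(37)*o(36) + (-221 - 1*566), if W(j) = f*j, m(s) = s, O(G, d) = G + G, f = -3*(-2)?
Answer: 7205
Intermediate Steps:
f = 6
O(G, d) = 2*G
W(j) = 6*j
o(k) = k (o(k) = 2*k - k = k)
W(37)*o(36) + (-221 - 1*566) = (6*37)*36 + (-221 - 1*566) = 222*36 + (-221 - 566) = 7992 - 787 = 7205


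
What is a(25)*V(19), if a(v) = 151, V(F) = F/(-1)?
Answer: -2869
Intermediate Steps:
V(F) = -F (V(F) = F*(-1) = -F)
a(25)*V(19) = 151*(-1*19) = 151*(-19) = -2869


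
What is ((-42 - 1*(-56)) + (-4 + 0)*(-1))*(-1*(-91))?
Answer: 1638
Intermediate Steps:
((-42 - 1*(-56)) + (-4 + 0)*(-1))*(-1*(-91)) = ((-42 + 56) - 4*(-1))*91 = (14 + 4)*91 = 18*91 = 1638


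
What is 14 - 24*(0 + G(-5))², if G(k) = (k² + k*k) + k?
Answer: -48586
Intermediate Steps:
G(k) = k + 2*k² (G(k) = (k² + k²) + k = 2*k² + k = k + 2*k²)
14 - 24*(0 + G(-5))² = 14 - 24*(0 - 5*(1 + 2*(-5)))² = 14 - 24*(0 - 5*(1 - 10))² = 14 - 24*(0 - 5*(-9))² = 14 - 24*(0 + 45)² = 14 - 24*45² = 14 - 24*2025 = 14 - 48600 = -48586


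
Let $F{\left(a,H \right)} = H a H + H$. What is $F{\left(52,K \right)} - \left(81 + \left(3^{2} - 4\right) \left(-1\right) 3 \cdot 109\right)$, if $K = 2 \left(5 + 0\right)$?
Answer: $6764$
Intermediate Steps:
$K = 10$ ($K = 2 \cdot 5 = 10$)
$F{\left(a,H \right)} = H + a H^{2}$ ($F{\left(a,H \right)} = a H^{2} + H = H + a H^{2}$)
$F{\left(52,K \right)} - \left(81 + \left(3^{2} - 4\right) \left(-1\right) 3 \cdot 109\right) = 10 \left(1 + 10 \cdot 52\right) - \left(81 + \left(3^{2} - 4\right) \left(-1\right) 3 \cdot 109\right) = 10 \left(1 + 520\right) - \left(81 + \left(9 - 4\right) \left(-1\right) 3 \cdot 109\right) = 10 \cdot 521 - \left(81 + 5 \left(-1\right) 3 \cdot 109\right) = 5210 - \left(81 + \left(-5\right) 3 \cdot 109\right) = 5210 - \left(81 - 1635\right) = 5210 - -1554 = 5210 + 1554 = 6764$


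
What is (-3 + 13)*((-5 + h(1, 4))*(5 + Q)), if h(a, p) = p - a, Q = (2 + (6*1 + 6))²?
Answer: -4020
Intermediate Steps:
Q = 196 (Q = (2 + (6 + 6))² = (2 + 12)² = 14² = 196)
(-3 + 13)*((-5 + h(1, 4))*(5 + Q)) = (-3 + 13)*((-5 + (4 - 1*1))*(5 + 196)) = 10*((-5 + (4 - 1))*201) = 10*((-5 + 3)*201) = 10*(-2*201) = 10*(-402) = -4020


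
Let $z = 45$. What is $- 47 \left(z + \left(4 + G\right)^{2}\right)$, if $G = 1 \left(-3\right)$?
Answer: $-2162$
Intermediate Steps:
$G = -3$
$- 47 \left(z + \left(4 + G\right)^{2}\right) = - 47 \left(45 + \left(4 - 3\right)^{2}\right) = - 47 \left(45 + 1^{2}\right) = - 47 \left(45 + 1\right) = \left(-47\right) 46 = -2162$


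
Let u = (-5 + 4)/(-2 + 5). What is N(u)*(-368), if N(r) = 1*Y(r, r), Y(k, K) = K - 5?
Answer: 5888/3 ≈ 1962.7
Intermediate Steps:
Y(k, K) = -5 + K
u = -⅓ (u = -1/3 = -1*⅓ = -⅓ ≈ -0.33333)
N(r) = -5 + r (N(r) = 1*(-5 + r) = -5 + r)
N(u)*(-368) = (-5 - ⅓)*(-368) = -16/3*(-368) = 5888/3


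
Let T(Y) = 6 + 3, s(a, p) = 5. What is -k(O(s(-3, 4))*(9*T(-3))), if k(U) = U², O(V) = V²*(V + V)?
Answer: -410062500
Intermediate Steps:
T(Y) = 9
O(V) = 2*V³ (O(V) = V²*(2*V) = 2*V³)
-k(O(s(-3, 4))*(9*T(-3))) = -((2*5³)*(9*9))² = -((2*125)*81)² = -(250*81)² = -1*20250² = -1*410062500 = -410062500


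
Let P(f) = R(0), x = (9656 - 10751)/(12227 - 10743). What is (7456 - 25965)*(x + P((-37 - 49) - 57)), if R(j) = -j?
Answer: 20267355/1484 ≈ 13657.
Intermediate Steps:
x = -1095/1484 ≈ -0.73787
P(f) = 0 (P(f) = -1*0 = 0)
(7456 - 25965)*(x + P((-37 - 49) - 57)) = (7456 - 25965)*(-1095/1484 + 0) = -18509*(-1095/1484) = 20267355/1484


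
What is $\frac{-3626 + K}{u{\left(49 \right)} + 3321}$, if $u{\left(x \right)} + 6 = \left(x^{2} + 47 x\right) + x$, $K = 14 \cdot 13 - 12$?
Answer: $- \frac{864}{2017} \approx -0.42836$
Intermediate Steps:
$K = 170$ ($K = 182 - 12 = 170$)
$u{\left(x \right)} = -6 + x^{2} + 48 x$ ($u{\left(x \right)} = -6 + \left(\left(x^{2} + 47 x\right) + x\right) = -6 + \left(x^{2} + 48 x\right) = -6 + x^{2} + 48 x$)
$\frac{-3626 + K}{u{\left(49 \right)} + 3321} = \frac{-3626 + 170}{\left(-6 + 49^{2} + 48 \cdot 49\right) + 3321} = - \frac{3456}{\left(-6 + 2401 + 2352\right) + 3321} = - \frac{3456}{4747 + 3321} = - \frac{3456}{8068} = \left(-3456\right) \frac{1}{8068} = - \frac{864}{2017}$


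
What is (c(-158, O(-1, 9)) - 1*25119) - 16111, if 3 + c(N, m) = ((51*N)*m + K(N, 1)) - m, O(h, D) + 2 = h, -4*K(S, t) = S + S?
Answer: -16977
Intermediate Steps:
K(S, t) = -S/2 (K(S, t) = -(S + S)/4 = -S/2)
O(h, D) = -2 + h
c(N, m) = -3 - m - N/2 + 51*N*m (c(N, m) = -3 + (((51*N)*m - N/2) - m) = -3 + ((51*N*m - N/2) - m) = -3 + ((-N/2 + 51*N*m) - m) = -3 + (-m - N/2 + 51*N*m) = -3 - m - N/2 + 51*N*m)
(c(-158, O(-1, 9)) - 1*25119) - 16111 = ((-3 - (-2 - 1) - ½*(-158) + 51*(-158)*(-2 - 1)) - 1*25119) - 16111 = ((-3 - 1*(-3) + 79 + 51*(-158)*(-3)) - 25119) - 16111 = ((-3 + 3 + 79 + 24174) - 25119) - 16111 = (24253 - 25119) - 16111 = -866 - 16111 = -16977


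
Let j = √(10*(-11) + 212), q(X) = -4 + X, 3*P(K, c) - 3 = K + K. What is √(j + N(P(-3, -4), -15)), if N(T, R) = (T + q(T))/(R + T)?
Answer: √(6 + 16*√102)/4 ≈ 3.2364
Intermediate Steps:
P(K, c) = 1 + 2*K/3 (P(K, c) = 1 + (K + K)/3 = 1 + (2*K)/3 = 1 + 2*K/3)
N(T, R) = (-4 + 2*T)/(R + T) (N(T, R) = (T + (-4 + T))/(R + T) = (-4 + 2*T)/(R + T))
j = √102 (j = √(-110 + 212) = √102 ≈ 10.100)
√(j + N(P(-3, -4), -15)) = √(√102 + 2*(-2 + (1 + (⅔)*(-3)))/(-15 + (1 + (⅔)*(-3)))) = √(√102 + 2*(-2 + (1 - 2))/(-15 + (1 - 2))) = √(√102 + 2*(-2 - 1)/(-15 - 1)) = √(√102 + 2*(-3)/(-16)) = √(√102 + 2*(-1/16)*(-3)) = √(√102 + 3/8) = √(3/8 + √102)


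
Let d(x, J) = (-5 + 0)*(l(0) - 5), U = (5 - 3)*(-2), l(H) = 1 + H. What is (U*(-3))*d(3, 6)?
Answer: 240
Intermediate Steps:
U = -4 (U = 2*(-2) = -4)
d(x, J) = 20 (d(x, J) = (-5 + 0)*((1 + 0) - 5) = -5*(1 - 5) = -5*(-4) = 20)
(U*(-3))*d(3, 6) = -4*(-3)*20 = 12*20 = 240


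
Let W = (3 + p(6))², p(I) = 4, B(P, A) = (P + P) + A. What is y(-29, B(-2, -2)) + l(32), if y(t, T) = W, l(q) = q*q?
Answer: 1073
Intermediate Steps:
B(P, A) = A + 2*P (B(P, A) = 2*P + A = A + 2*P)
l(q) = q²
W = 49 (W = (3 + 4)² = 7² = 49)
y(t, T) = 49
y(-29, B(-2, -2)) + l(32) = 49 + 32² = 49 + 1024 = 1073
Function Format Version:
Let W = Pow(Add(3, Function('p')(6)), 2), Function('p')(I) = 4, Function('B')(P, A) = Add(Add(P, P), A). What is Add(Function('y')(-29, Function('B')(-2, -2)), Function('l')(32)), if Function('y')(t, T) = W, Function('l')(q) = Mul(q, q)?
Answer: 1073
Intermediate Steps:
Function('B')(P, A) = Add(A, Mul(2, P)) (Function('B')(P, A) = Add(Mul(2, P), A) = Add(A, Mul(2, P)))
Function('l')(q) = Pow(q, 2)
W = 49 (W = Pow(Add(3, 4), 2) = Pow(7, 2) = 49)
Function('y')(t, T) = 49
Add(Function('y')(-29, Function('B')(-2, -2)), Function('l')(32)) = Add(49, Pow(32, 2)) = Add(49, 1024) = 1073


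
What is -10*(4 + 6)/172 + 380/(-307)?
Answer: -24015/13201 ≈ -1.8192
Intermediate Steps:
-10*(4 + 6)/172 + 380/(-307) = -10*10*(1/172) + 380*(-1/307) = -100*1/172 - 380/307 = -25/43 - 380/307 = -24015/13201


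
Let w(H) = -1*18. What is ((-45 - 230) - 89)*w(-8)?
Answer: 6552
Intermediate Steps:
w(H) = -18
((-45 - 230) - 89)*w(-8) = ((-45 - 230) - 89)*(-18) = (-275 - 89)*(-18) = -364*(-18) = 6552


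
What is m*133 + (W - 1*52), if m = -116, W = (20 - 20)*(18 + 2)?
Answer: -15480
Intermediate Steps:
W = 0 (W = 0*20 = 0)
m*133 + (W - 1*52) = -116*133 + (0 - 1*52) = -15428 + (0 - 52) = -15428 - 52 = -15480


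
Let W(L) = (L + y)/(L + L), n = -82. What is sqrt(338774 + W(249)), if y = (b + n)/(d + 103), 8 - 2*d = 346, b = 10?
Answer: sqrt(1129567692066)/1826 ≈ 582.04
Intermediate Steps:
d = -169 (d = 4 - 1/2*346 = 4 - 173 = -169)
y = 12/11 (y = (10 - 82)/(-169 + 103) = -72/(-66) = -72*(-1/66) = 12/11 ≈ 1.0909)
W(L) = (12/11 + L)/(2*L) (W(L) = (L + 12/11)/(L + L) = (12/11 + L)/((2*L)) = (12/11 + L)*(1/(2*L)) = (12/11 + L)/(2*L))
sqrt(338774 + W(249)) = sqrt(338774 + (1/22)*(12 + 11*249)/249) = sqrt(338774 + (1/22)*(1/249)*(12 + 2739)) = sqrt(338774 + (1/22)*(1/249)*2751) = sqrt(338774 + 917/1826) = sqrt(618602241/1826) = sqrt(1129567692066)/1826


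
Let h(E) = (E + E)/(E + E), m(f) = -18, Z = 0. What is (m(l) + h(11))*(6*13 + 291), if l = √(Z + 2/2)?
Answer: -6273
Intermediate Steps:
l = 1 (l = √(0 + 2/2) = √(0 + 2*(½)) = √(0 + 1) = √1 = 1)
h(E) = 1 (h(E) = (2*E)/((2*E)) = (2*E)*(1/(2*E)) = 1)
(m(l) + h(11))*(6*13 + 291) = (-18 + 1)*(6*13 + 291) = -17*(78 + 291) = -17*369 = -6273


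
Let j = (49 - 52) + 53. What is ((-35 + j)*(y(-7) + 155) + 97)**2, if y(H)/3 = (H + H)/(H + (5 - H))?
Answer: 5271616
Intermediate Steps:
y(H) = 6*H/5 (y(H) = 3*((H + H)/(H + (5 - H))) = 3*((2*H)/5) = 3*((2*H)*(1/5)) = 3*(2*H/5) = 6*H/5)
j = 50 (j = -3 + 53 = 50)
((-35 + j)*(y(-7) + 155) + 97)**2 = ((-35 + 50)*((6/5)*(-7) + 155) + 97)**2 = (15*(-42/5 + 155) + 97)**2 = (15*(733/5) + 97)**2 = (2199 + 97)**2 = 2296**2 = 5271616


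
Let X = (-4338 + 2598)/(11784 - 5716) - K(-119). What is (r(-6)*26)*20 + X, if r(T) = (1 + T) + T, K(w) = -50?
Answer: -8601825/1517 ≈ -5670.3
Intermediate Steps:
r(T) = 1 + 2*T
X = 75415/1517 (X = (-4338 + 2598)/(11784 - 5716) - 1*(-50) = -1740/6068 + 50 = -1740*1/6068 + 50 = -435/1517 + 50 = 75415/1517 ≈ 49.713)
(r(-6)*26)*20 + X = ((1 + 2*(-6))*26)*20 + 75415/1517 = ((1 - 12)*26)*20 + 75415/1517 = -11*26*20 + 75415/1517 = -286*20 + 75415/1517 = -5720 + 75415/1517 = -8601825/1517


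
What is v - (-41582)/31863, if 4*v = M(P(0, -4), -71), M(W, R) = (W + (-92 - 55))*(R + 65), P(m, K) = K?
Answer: 14517103/63726 ≈ 227.80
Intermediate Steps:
M(W, R) = (-147 + W)*(65 + R) (M(W, R) = (W - 147)*(65 + R) = (-147 + W)*(65 + R))
v = 453/2 (v = (-9555 - 147*(-71) + 65*(-4) - 71*(-4))/4 = (-9555 + 10437 - 260 + 284)/4 = (1/4)*906 = 453/2 ≈ 226.50)
v - (-41582)/31863 = 453/2 - (-41582)/31863 = 453/2 - 1*(-41582/31863) = 453/2 + 41582/31863 = 14517103/63726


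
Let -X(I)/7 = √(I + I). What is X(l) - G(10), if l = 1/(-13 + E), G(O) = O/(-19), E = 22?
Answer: 10/19 - 7*√2/3 ≈ -2.7735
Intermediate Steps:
G(O) = -O/19 (G(O) = O*(-1/19) = -O/19)
l = ⅑ (l = 1/(-13 + 22) = 1/9 = ⅑ ≈ 0.11111)
X(I) = -7*√2*√I (X(I) = -7*√(I + I) = -7*√2*√I)
X(l) - G(10) = -7*√2*√(⅑) - (-1)*10/19 = -7*√2*⅓ - 1*(-10/19) = -7*√2/3 + 10/19 = 10/19 - 7*√2/3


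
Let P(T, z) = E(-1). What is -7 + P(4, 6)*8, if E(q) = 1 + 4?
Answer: 33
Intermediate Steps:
E(q) = 5
P(T, z) = 5
-7 + P(4, 6)*8 = -7 + 5*8 = -7 + 40 = 33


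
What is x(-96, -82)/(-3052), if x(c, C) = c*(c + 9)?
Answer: -2088/763 ≈ -2.7366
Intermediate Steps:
x(c, C) = c*(9 + c)
x(-96, -82)/(-3052) = -96*(9 - 96)/(-3052) = -96*(-87)*(-1/3052) = 8352*(-1/3052) = -2088/763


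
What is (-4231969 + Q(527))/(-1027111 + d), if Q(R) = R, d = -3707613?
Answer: 2115721/2367362 ≈ 0.89370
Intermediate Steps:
(-4231969 + Q(527))/(-1027111 + d) = (-4231969 + 527)/(-1027111 - 3707613) = -4231442/(-4734724) = -4231442*(-1/4734724) = 2115721/2367362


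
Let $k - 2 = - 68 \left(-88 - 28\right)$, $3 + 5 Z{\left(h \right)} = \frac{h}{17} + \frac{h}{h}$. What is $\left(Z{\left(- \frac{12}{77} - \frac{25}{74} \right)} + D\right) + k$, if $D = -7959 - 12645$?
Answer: $- \frac{1231593633}{96866} \approx -12714.0$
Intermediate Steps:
$Z{\left(h \right)} = - \frac{2}{5} + \frac{h}{85}$ ($Z{\left(h \right)} = - \frac{3}{5} + \frac{\frac{h}{17} + \frac{h}{h}}{5} = - \frac{3}{5} + \frac{h \frac{1}{17} + 1}{5} = - \frac{3}{5} + \frac{\frac{h}{17} + 1}{5} = - \frac{3}{5} + \frac{1 + \frac{h}{17}}{5} = - \frac{3}{5} + \left(\frac{1}{5} + \frac{h}{85}\right) = - \frac{2}{5} + \frac{h}{85}$)
$D = -20604$
$k = 7890$ ($k = 2 - 68 \left(-88 - 28\right) = 2 - -7888 = 2 + 7888 = 7890$)
$\left(Z{\left(- \frac{12}{77} - \frac{25}{74} \right)} + D\right) + k = \left(\left(- \frac{2}{5} + \frac{- \frac{12}{77} - \frac{25}{74}}{85}\right) - 20604\right) + 7890 = \left(\left(- \frac{2}{5} + \frac{1}{85} \left(- \frac{2813}{5698}\right)\right) - 20604\right) + 7890 = \left(\left(- \frac{2}{5} - \frac{2813}{484330}\right) - 20604\right) + 7890 = \left(- \frac{39309}{96866} - 20604\right) + 7890 = - \frac{1995866373}{96866} + 7890 = - \frac{1231593633}{96866}$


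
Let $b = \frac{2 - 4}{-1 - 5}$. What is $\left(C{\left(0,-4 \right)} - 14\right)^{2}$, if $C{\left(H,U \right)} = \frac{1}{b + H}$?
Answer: $121$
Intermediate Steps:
$b = \frac{1}{3}$ ($b = - \frac{2}{-6} = \left(-2\right) \left(- \frac{1}{6}\right) = \frac{1}{3} \approx 0.33333$)
$C{\left(H,U \right)} = \frac{1}{\frac{1}{3} + H}$
$\left(C{\left(0,-4 \right)} - 14\right)^{2} = \left(\frac{3}{1 + 3 \cdot 0} - 14\right)^{2} = \left(\frac{3}{1 + 0} - 14\right)^{2} = \left(\frac{3}{1} - 14\right)^{2} = \left(3 \cdot 1 - 14\right)^{2} = \left(3 - 14\right)^{2} = \left(-11\right)^{2} = 121$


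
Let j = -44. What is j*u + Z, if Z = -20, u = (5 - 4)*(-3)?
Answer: 112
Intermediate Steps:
u = -3 (u = 1*(-3) = -3)
j*u + Z = -44*(-3) - 20 = 132 - 20 = 112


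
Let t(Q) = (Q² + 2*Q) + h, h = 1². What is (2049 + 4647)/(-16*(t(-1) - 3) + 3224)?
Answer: 837/409 ≈ 2.0465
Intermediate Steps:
h = 1
t(Q) = 1 + Q² + 2*Q (t(Q) = (Q² + 2*Q) + 1 = 1 + Q² + 2*Q)
(2049 + 4647)/(-16*(t(-1) - 3) + 3224) = (2049 + 4647)/(-16*((1 + (-1)² + 2*(-1)) - 3) + 3224) = 6696/(-16*((1 + 1 - 2) - 3) + 3224) = 6696/(-16*(0 - 3) + 3224) = 6696/(-16*(-3) + 3224) = 6696/(48 + 3224) = 6696/3272 = 6696*(1/3272) = 837/409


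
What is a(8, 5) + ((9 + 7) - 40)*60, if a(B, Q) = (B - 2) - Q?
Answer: -1439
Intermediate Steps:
a(B, Q) = -2 + B - Q (a(B, Q) = (-2 + B) - Q = -2 + B - Q)
a(8, 5) + ((9 + 7) - 40)*60 = (-2 + 8 - 1*5) + ((9 + 7) - 40)*60 = (-2 + 8 - 5) + (16 - 40)*60 = 1 - 24*60 = 1 - 1440 = -1439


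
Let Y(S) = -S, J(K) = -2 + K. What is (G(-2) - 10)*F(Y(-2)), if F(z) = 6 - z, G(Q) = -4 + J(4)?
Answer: -48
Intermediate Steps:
G(Q) = -2 (G(Q) = -4 + (-2 + 4) = -4 + 2 = -2)
(G(-2) - 10)*F(Y(-2)) = (-2 - 10)*(6 - (-1)*(-2)) = -12*(6 - 1*2) = -12*(6 - 2) = -12*4 = -48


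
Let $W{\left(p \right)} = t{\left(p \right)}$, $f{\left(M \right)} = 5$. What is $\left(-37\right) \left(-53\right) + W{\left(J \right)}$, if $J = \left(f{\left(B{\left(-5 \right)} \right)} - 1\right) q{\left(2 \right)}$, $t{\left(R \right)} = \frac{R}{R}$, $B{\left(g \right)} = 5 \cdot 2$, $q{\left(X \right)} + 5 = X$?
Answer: $1962$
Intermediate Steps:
$q{\left(X \right)} = -5 + X$
$B{\left(g \right)} = 10$
$t{\left(R \right)} = 1$
$J = -12$ ($J = \left(5 - 1\right) \left(-5 + 2\right) = 4 \left(-3\right) = -12$)
$W{\left(p \right)} = 1$
$\left(-37\right) \left(-53\right) + W{\left(J \right)} = \left(-37\right) \left(-53\right) + 1 = 1961 + 1 = 1962$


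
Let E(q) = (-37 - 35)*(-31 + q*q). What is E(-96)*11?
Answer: -7274520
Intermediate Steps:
E(q) = 2232 - 72*q**2 (E(q) = -72*(-31 + q**2) = 2232 - 72*q**2)
E(-96)*11 = (2232 - 72*(-96)**2)*11 = (2232 - 72*9216)*11 = (2232 - 663552)*11 = -661320*11 = -7274520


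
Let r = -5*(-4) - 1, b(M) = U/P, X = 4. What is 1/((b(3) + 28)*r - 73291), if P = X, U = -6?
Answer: -2/145575 ≈ -1.3739e-5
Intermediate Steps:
P = 4
b(M) = -3/2 (b(M) = -6/4 = -6*1/4 = -3/2)
r = 19 (r = 20 - 1 = 19)
1/((b(3) + 28)*r - 73291) = 1/((-3/2 + 28)*19 - 73291) = 1/((53/2)*19 - 73291) = 1/(1007/2 - 73291) = 1/(-145575/2) = -2/145575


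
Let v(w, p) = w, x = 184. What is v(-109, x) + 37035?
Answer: 36926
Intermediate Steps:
v(-109, x) + 37035 = -109 + 37035 = 36926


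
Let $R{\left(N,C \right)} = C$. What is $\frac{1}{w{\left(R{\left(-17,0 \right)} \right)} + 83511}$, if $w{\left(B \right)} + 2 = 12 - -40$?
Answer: $\frac{1}{83561} \approx 1.1967 \cdot 10^{-5}$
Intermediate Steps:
$w{\left(B \right)} = 50$ ($w{\left(B \right)} = -2 + \left(12 - -40\right) = -2 + \left(12 + 40\right) = -2 + 52 = 50$)
$\frac{1}{w{\left(R{\left(-17,0 \right)} \right)} + 83511} = \frac{1}{50 + 83511} = \frac{1}{83561}$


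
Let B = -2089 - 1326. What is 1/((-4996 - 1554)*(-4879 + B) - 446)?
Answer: 1/54325254 ≈ 1.8408e-8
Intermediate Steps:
B = -3415
1/((-4996 - 1554)*(-4879 + B) - 446) = 1/((-4996 - 1554)*(-4879 - 3415) - 446) = 1/(-6550*(-8294) - 446) = 1/(54325700 - 446) = 1/54325254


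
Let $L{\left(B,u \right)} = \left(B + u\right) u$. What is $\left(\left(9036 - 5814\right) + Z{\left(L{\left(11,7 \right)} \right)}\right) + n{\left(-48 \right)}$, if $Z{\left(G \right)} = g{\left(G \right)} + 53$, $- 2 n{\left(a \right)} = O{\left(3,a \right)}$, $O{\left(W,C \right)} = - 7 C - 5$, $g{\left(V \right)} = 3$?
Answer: $\frac{6225}{2} \approx 3112.5$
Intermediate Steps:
$L{\left(B,u \right)} = u \left(B + u\right)$
$O{\left(W,C \right)} = -5 - 7 C$
$n{\left(a \right)} = \frac{5}{2} + \frac{7 a}{2}$ ($n{\left(a \right)} = - \frac{-5 - 7 a}{2} = \frac{5}{2} + \frac{7 a}{2}$)
$Z{\left(G \right)} = 56$ ($Z{\left(G \right)} = 3 + 53 = 56$)
$\left(\left(9036 - 5814\right) + Z{\left(L{\left(11,7 \right)} \right)}\right) + n{\left(-48 \right)} = \left(\left(9036 - 5814\right) + 56\right) + \left(\frac{5}{2} + \frac{7}{2} \left(-48\right)\right) = \left(3222 + 56\right) + \left(\frac{5}{2} - 168\right) = 3278 - \frac{331}{2} = \frac{6225}{2}$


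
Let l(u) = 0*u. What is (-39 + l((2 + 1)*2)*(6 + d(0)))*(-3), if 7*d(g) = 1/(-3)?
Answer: 117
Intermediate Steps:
d(g) = -1/21 (d(g) = (1/7)/(-3) = (1/7)*(-1/3) = -1/21)
l(u) = 0
(-39 + l((2 + 1)*2)*(6 + d(0)))*(-3) = (-39 + 0*(6 - 1/21))*(-3) = (-39 + 0*(125/21))*(-3) = (-39 + 0)*(-3) = -39*(-3) = 117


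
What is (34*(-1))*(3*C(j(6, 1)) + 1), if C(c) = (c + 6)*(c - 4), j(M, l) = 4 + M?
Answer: -9826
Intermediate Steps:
C(c) = (-4 + c)*(6 + c) (C(c) = (6 + c)*(-4 + c) = (-4 + c)*(6 + c))
(34*(-1))*(3*C(j(6, 1)) + 1) = (34*(-1))*(3*(-24 + (4 + 6)**2 + 2*(4 + 6)) + 1) = -34*(3*(-24 + 10**2 + 2*10) + 1) = -34*(3*(-24 + 100 + 20) + 1) = -34*(3*96 + 1) = -34*(288 + 1) = -34*289 = -9826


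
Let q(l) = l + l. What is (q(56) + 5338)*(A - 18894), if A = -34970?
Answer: -293558800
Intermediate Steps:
q(l) = 2*l
(q(56) + 5338)*(A - 18894) = (2*56 + 5338)*(-34970 - 18894) = (112 + 5338)*(-53864) = 5450*(-53864) = -293558800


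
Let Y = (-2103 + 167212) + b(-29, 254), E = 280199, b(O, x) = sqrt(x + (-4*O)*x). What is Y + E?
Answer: 445308 + 3*sqrt(3302) ≈ 4.4548e+5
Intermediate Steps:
b(O, x) = sqrt(x - 4*O*x)
Y = 165109 + 3*sqrt(3302) (Y = (-2103 + 167212) + sqrt(254*(1 - 4*(-29))) = 165109 + sqrt(254*(1 + 116)) = 165109 + sqrt(254*117) = 165109 + sqrt(29718) = 165109 + 3*sqrt(3302) ≈ 1.6528e+5)
Y + E = (165109 + 3*sqrt(3302)) + 280199 = 445308 + 3*sqrt(3302)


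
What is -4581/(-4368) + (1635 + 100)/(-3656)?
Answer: 382069/665392 ≈ 0.57420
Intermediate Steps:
-4581/(-4368) + (1635 + 100)/(-3656) = -4581*(-1/4368) + 1735*(-1/3656) = 1527/1456 - 1735/3656 = 382069/665392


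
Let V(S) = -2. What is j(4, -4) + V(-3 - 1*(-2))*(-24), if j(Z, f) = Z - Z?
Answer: 48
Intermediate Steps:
j(Z, f) = 0
j(4, -4) + V(-3 - 1*(-2))*(-24) = 0 - 2*(-24) = 0 + 48 = 48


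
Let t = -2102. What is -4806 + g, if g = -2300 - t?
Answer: -5004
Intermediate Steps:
g = -198 (g = -2300 - 1*(-2102) = -2300 + 2102 = -198)
-4806 + g = -4806 - 198 = -5004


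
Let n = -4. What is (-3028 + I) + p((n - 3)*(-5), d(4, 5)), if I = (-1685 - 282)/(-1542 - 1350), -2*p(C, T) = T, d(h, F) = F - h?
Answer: -8756455/2892 ≈ -3027.8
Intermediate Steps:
p(C, T) = -T/2
I = 1967/2892 (I = -1967/(-2892) = -1967*(-1/2892) = 1967/2892 ≈ 0.68015)
(-3028 + I) + p((n - 3)*(-5), d(4, 5)) = (-3028 + 1967/2892) - (5 - 1*4)/2 = -8755009/2892 - (5 - 4)/2 = -8755009/2892 - 1/2*1 = -8755009/2892 - 1/2 = -8756455/2892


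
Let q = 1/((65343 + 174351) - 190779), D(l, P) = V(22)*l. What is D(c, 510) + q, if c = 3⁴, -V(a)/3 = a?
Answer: -261499589/48915 ≈ -5346.0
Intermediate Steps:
V(a) = -3*a
c = 81
D(l, P) = -66*l (D(l, P) = (-3*22)*l = -66*l)
q = 1/48915 (q = 1/(239694 - 190779) = 1/48915 ≈ 2.0444e-5)
D(c, 510) + q = -66*81 + 1/48915 = -5346 + 1/48915 = -261499589/48915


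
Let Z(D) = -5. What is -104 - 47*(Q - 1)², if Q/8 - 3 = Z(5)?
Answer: -13687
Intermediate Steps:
Q = -16 (Q = 24 + 8*(-5) = 24 - 40 = -16)
-104 - 47*(Q - 1)² = -104 - 47*(-16 - 1)² = -104 - 47*(-17)² = -104 - 47*289 = -104 - 13583 = -13687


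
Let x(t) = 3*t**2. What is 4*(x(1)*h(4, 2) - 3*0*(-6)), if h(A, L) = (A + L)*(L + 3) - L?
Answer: 336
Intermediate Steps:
h(A, L) = -L + (3 + L)*(A + L) (h(A, L) = (A + L)*(3 + L) - L = (3 + L)*(A + L) - L = -L + (3 + L)*(A + L))
4*(x(1)*h(4, 2) - 3*0*(-6)) = 4*((3*1**2)*(2**2 + 2*2 + 3*4 + 4*2) - 3*0*(-6)) = 4*((3*1)*(4 + 4 + 12 + 8) + 0*(-6)) = 4*(3*28 + 0) = 4*(84 + 0) = 4*84 = 336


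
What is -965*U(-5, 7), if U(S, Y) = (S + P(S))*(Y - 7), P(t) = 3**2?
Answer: 0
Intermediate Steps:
P(t) = 9
U(S, Y) = (-7 + Y)*(9 + S) (U(S, Y) = (S + 9)*(Y - 7) = (9 + S)*(-7 + Y) = (-7 + Y)*(9 + S))
-965*U(-5, 7) = -965*(-63 - 7*(-5) + 9*7 - 5*7) = -965*(-63 + 35 + 63 - 35) = -965*0 = 0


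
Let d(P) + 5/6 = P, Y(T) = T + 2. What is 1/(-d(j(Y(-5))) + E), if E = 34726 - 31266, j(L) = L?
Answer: 6/20783 ≈ 0.00028870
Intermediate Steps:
Y(T) = 2 + T
d(P) = -5/6 + P
E = 3460
1/(-d(j(Y(-5))) + E) = 1/(-(-5/6 + (2 - 5)) + 3460) = 1/(-(-5/6 - 3) + 3460) = 1/(-1*(-23/6) + 3460) = 1/(23/6 + 3460) = 1/(20783/6) = 6/20783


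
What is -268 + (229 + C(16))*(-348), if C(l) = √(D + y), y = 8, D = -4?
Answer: -80656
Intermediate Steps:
C(l) = 2 (C(l) = √(-4 + 8) = √4 = 2)
-268 + (229 + C(16))*(-348) = -268 + (229 + 2)*(-348) = -268 + 231*(-348) = -268 - 80388 = -80656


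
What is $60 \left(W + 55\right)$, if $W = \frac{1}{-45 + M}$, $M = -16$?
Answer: $\frac{201240}{61} \approx 3299.0$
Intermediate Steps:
$W = - \frac{1}{61}$ ($W = \frac{1}{-45 - 16} = \frac{1}{-61} = - \frac{1}{61} \approx -0.016393$)
$60 \left(W + 55\right) = 60 \left(- \frac{1}{61} + 55\right) = 60 \cdot \frac{3354}{61} = \frac{201240}{61}$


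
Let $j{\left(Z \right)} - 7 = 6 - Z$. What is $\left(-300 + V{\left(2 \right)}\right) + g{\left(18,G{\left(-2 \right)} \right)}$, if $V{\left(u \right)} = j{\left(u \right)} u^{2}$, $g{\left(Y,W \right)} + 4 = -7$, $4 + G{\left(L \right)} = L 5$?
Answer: $-267$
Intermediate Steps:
$G{\left(L \right)} = -4 + 5 L$ ($G{\left(L \right)} = -4 + L 5 = -4 + 5 L$)
$j{\left(Z \right)} = 13 - Z$ ($j{\left(Z \right)} = 7 - \left(-6 + Z\right) = 13 - Z$)
$g{\left(Y,W \right)} = -11$ ($g{\left(Y,W \right)} = -4 - 7 = -11$)
$V{\left(u \right)} = u^{2} \left(13 - u\right)$ ($V{\left(u \right)} = \left(13 - u\right) u^{2} = u^{2} \left(13 - u\right)$)
$\left(-300 + V{\left(2 \right)}\right) + g{\left(18,G{\left(-2 \right)} \right)} = \left(-300 + 2^{2} \left(13 - 2\right)\right) - 11 = \left(-300 + 4 \left(13 - 2\right)\right) - 11 = \left(-300 + 4 \cdot 11\right) - 11 = \left(-300 + 44\right) - 11 = -256 - 11 = -267$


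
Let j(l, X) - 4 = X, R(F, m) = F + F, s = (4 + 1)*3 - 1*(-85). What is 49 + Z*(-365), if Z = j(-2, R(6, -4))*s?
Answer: -583951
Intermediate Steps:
s = 100 (s = 5*3 + 85 = 15 + 85 = 100)
R(F, m) = 2*F
j(l, X) = 4 + X
Z = 1600 (Z = (4 + 2*6)*100 = (4 + 12)*100 = 16*100 = 1600)
49 + Z*(-365) = 49 + 1600*(-365) = 49 - 584000 = -583951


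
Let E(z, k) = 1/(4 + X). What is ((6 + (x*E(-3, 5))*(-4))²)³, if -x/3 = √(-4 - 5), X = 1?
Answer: 5480633664/15625 - 1812305664*I/3125 ≈ 3.5076e+5 - 5.7994e+5*I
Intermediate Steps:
x = -9*I (x = -3*√(-4 - 5) = -9*I ≈ -9.0*I)
E(z, k) = ⅕ (E(z, k) = 1/(4 + 1) = 1/5 = ⅕)
((6 + (x*E(-3, 5))*(-4))²)³ = ((6 + (-9*I*(⅕))*(-4))²)³ = ((6 - 9*I/5*(-4))²)³ = ((6 + 36*I/5)²)³ = (6 + 36*I/5)⁶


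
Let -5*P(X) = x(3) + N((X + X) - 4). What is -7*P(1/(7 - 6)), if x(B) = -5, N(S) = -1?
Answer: -42/5 ≈ -8.4000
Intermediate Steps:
P(X) = 6/5 (P(X) = -(-5 - 1)/5 = -⅕*(-6) = 6/5)
-7*P(1/(7 - 6)) = -7*6/5 = -42/5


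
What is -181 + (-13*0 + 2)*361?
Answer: 541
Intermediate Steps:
-181 + (-13*0 + 2)*361 = -181 + (0 + 2)*361 = -181 + 2*361 = -181 + 722 = 541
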